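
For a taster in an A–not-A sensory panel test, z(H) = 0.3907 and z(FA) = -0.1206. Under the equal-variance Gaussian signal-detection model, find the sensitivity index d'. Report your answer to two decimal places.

d' = z(H) − z(FA) = 0.3907 − (-0.1206) = 0.5113

d' = 0.51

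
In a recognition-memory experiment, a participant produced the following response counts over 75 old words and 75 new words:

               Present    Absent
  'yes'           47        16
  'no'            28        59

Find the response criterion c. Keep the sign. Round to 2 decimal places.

c = 0.24

H = 47/75 = 0.6267
FA = 16/75 = 0.2133
Φ⁻¹(0.6267) = 0.323, Φ⁻¹(0.2133) = -0.795
c = −½·[z(H) + z(FA)] = −0.5 × (0.323 + (-0.795)) = 0.236
c > 0: the participant has a conservative response bias.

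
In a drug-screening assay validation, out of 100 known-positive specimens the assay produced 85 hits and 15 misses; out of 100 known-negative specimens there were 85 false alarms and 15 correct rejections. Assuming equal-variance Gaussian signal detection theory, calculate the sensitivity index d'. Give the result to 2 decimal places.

H = 85/100 = 0.8500
FA = 85/100 = 0.8500
z(H) = 1.0364
z(FA) = 1.0364
d' = z(H) − z(FA) = 1.0364 − 1.0364 = 0.0000

d' = 0.00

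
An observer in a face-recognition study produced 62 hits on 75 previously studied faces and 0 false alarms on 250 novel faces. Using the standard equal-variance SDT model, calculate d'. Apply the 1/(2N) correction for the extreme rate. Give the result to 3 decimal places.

The false-alarm rate is 0/250 = 0, so apply the 1/(2N) correction: FA → 1/(2·250) = 0.00200.
z(H) = z(0.82667) = 0.9411
z(FA) = z(0.00200) = -2.8782
d' = 0.9411 − (-2.8782) = 3.8193

d' = 3.819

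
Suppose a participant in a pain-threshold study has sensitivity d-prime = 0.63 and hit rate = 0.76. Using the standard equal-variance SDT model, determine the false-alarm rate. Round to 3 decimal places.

z(hit rate) = z(0.76) = 0.7063
z(FA) = z(H) − d' = 0.7063 − 0.63 = 0.0763
false-alarm rate = Φ(0.0763) = 0.5304

false-alarm rate = 0.530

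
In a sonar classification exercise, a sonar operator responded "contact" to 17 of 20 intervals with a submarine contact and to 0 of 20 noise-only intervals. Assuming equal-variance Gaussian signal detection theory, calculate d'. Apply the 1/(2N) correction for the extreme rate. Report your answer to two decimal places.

d' = 3.00

The false-alarm rate is 0/20 = 0, so apply the 1/(2N) correction: FA → 1/(2·20) = 0.02500.
z(H) = z(0.85000) = 1.036
z(FA) = z(0.02500) = -1.960
d' = 1.036 − (-1.960) = 2.996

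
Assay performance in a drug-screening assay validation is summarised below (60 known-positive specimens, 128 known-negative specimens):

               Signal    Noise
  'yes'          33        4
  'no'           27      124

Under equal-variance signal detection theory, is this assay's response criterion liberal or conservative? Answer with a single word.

conservative

z(H) = 0.126, z(FA) = -1.863
c = −½·(z(H) + z(FA)) = 0.8685
c > 0 → conservative criterion (biased toward responding “no”).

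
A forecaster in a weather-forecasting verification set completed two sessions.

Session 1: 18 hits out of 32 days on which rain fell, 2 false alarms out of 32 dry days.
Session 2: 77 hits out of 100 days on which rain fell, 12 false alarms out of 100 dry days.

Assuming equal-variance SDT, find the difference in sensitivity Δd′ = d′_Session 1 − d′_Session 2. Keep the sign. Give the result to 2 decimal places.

Δd′ = -0.22

Session 1: z(0.5625) = 0.157, z(0.0625) = -1.534, d' = 1.691
Session 2: z(0.7700) = 0.739, z(0.1200) = -1.175, d' = 1.914
Δd' = d'_Session 1 − d'_Session 2 = 1.691 − 1.914 = -0.223
Session 2 has the higher sensitivity.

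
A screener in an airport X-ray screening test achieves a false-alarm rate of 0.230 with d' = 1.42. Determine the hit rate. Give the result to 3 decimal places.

hit rate = 0.752

z(false-alarm rate) = z(0.230) = -0.7388
z(H) = z(FA) + d' = -0.7388 + 1.42 = 0.6812
hit rate = Φ(0.6812) = 0.7521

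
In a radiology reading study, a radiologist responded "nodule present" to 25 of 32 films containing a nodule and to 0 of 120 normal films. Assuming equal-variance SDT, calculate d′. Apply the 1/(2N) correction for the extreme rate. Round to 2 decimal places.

d′ = 3.41

The false-alarm rate is 0/120 = 0, so apply the 1/(2N) correction: FA → 1/(2·120) = 0.00417.
z(H) = z(0.78125) = 0.776
z(FA) = z(0.00417) = -2.638
d' = 0.776 − (-2.638) = 3.414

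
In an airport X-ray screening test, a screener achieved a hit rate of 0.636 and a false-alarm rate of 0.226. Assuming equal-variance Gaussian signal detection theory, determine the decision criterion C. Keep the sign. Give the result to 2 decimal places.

z(H) = z(0.636) = 0.3478
z(FA) = z(0.226) = -0.7521
c = −½·[z(H) + z(FA)] = −0.5 × (0.3478 + (-0.7521)) = 0.20215
c > 0: the screener has a conservative response bias.

C = 0.20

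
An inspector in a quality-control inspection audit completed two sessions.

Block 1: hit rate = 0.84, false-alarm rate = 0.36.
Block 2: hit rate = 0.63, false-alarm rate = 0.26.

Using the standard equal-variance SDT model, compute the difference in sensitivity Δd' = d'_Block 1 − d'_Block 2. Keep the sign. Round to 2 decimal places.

Δd' = 0.38

Block 1: z(0.84) = 0.994, z(0.36) = -0.358, d' = 1.352
Block 2: z(0.63) = 0.332, z(0.26) = -0.643, d' = 0.975
Δd' = d'_Block 1 − d'_Block 2 = 1.352 − 0.975 = 0.377
Block 1 has the higher sensitivity.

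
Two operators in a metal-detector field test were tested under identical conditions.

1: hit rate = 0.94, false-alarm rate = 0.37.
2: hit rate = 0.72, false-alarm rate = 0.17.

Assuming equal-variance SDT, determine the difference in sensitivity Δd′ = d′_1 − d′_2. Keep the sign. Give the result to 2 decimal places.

Δd′ = 0.35

1: z(0.94) = 1.555, z(0.37) = -0.332, d' = 1.887
2: z(0.72) = 0.583, z(0.17) = -0.954, d' = 1.537
Δd' = d'_1 − d'_2 = 1.887 − 1.537 = 0.350
1 has the higher sensitivity.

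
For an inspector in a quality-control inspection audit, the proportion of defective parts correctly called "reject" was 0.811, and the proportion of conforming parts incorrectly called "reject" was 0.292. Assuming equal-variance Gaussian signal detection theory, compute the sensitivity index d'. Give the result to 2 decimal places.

d' = 1.43

z(H) = 0.882
z(FA) = -0.548
d' = z(H) − z(FA) = 0.882 − (-0.548) = 1.430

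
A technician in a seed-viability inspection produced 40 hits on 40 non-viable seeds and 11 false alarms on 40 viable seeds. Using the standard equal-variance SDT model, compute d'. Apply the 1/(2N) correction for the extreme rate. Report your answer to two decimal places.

The hit rate is 40/40 = 1, so apply the 1/(2N) correction: H → 1 − 1/(2·40) = 0.98750.
z(H) = z(0.98750) = 2.241
z(FA) = z(0.27500) = -0.598
d' = 2.241 − (-0.598) = 2.839

d' = 2.84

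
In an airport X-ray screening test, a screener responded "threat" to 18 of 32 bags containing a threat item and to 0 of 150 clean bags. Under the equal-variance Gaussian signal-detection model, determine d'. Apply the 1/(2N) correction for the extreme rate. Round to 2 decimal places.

The false-alarm rate is 0/150 = 0, so apply the 1/(2N) correction: FA → 1/(2·150) = 0.00333.
z(H) = z(0.56250) = 0.157
z(FA) = z(0.00333) = -2.713
d' = 0.157 − (-2.713) = 2.870

d' = 2.87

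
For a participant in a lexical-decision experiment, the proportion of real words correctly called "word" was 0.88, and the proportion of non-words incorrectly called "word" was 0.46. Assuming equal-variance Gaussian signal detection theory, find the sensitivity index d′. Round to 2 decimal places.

d′ = 1.28

z(H) = z(0.88) = 1.1750
z(FA) = z(0.46) = -0.1004
d' = z(H) − z(FA) = 1.1750 − (-0.1004) = 1.2754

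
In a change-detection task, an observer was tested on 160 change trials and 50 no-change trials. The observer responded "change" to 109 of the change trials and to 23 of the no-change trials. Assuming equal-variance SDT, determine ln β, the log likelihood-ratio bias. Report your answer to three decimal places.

H = 109/160 = 0.6813
FA = 23/50 = 0.4600
Φ⁻¹(0.6813) = 0.4713, Φ⁻¹(0.4600) = -0.1004
ln β = −½·[z(H)² − z(FA)²] = −0.5 × (0.2221 − 0.0101) = -0.1060

ln β = -0.106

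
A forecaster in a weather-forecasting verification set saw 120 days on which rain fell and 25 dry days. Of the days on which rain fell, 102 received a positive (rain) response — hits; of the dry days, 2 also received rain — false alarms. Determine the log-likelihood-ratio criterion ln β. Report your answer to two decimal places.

H = 102/120 = 0.8500
FA = 2/25 = 0.0800
z(H) = 1.036
z(FA) = -1.405
ln β = −½·[z(H)² − z(FA)²] = −0.5 × (1.073 − 1.974) = 0.4505

ln β = 0.45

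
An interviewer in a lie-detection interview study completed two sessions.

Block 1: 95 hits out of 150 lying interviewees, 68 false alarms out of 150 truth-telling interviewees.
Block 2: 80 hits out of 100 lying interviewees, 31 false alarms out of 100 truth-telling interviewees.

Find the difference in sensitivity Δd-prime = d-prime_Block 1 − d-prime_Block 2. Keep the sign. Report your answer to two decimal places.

Block 1: z(0.6333) = 0.341, z(0.4533) = -0.117, d' = 0.458
Block 2: z(0.8000) = 0.842, z(0.3100) = -0.496, d' = 1.338
Δd' = d'_Block 1 − d'_Block 2 = 0.458 − 1.338 = -0.880
Block 2 has the higher sensitivity.

Δd-prime = -0.88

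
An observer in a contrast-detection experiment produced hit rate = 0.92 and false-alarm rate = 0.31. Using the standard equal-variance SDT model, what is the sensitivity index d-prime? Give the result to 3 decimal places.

d-prime = 1.901

z(H) = z(0.92) = 1.4051
z(FA) = z(0.31) = -0.4959
d' = z(H) − z(FA) = 1.4051 − (-0.4959) = 1.9010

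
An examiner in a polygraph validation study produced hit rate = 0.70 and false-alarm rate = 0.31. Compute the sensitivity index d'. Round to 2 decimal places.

d' = 1.02

Φ⁻¹(H) = Φ⁻¹(0.70) = 0.5244
Φ⁻¹(FA) = Φ⁻¹(0.31) = -0.4959
d' = z(H) − z(FA) = 0.5244 − (-0.4959) = 1.0203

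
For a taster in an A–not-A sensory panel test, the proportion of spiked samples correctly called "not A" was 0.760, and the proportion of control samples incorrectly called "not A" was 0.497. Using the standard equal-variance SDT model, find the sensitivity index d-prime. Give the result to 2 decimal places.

z(0.760) = 0.706, z(0.497) = -0.008
d' = z(H) − z(FA) = 0.706 − (-0.008) = 0.714

d-prime = 0.71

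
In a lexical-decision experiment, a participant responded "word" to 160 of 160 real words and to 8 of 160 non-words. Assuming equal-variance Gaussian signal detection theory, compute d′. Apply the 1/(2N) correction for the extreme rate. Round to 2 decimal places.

The hit rate is 160/160 = 1, so apply the 1/(2N) correction: H → 1 − 1/(2·160) = 0.99687.
z(H) = z(0.99687) = 2.734
z(FA) = z(0.05000) = -1.645
d' = 2.734 − (-1.645) = 4.379

d′ = 4.38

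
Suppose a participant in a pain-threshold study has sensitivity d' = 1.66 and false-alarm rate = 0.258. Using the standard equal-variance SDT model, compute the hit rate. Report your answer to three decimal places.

hit rate = 0.844

z(false-alarm rate) = z(0.258) = -0.6495
z(H) = z(FA) + d' = -0.6495 + 1.66 = 1.0105
hit rate = Φ(1.0105) = 0.8439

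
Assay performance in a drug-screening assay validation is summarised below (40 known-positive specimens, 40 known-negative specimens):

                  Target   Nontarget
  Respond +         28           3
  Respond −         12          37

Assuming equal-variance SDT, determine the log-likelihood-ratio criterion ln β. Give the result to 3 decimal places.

ln β = 0.899

H = 28/40 = 0.7000
FA = 3/40 = 0.0750
z(H) = 0.5244
z(FA) = -1.4395
ln β = −½·[z(H)² − z(FA)²] = −0.5 × (0.2750 − 2.0722) = 0.8986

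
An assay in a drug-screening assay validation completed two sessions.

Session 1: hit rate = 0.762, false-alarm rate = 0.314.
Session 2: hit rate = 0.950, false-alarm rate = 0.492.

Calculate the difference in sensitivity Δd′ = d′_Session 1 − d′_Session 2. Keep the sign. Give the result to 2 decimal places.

Session 1: z(0.762) = 0.713, z(0.314) = -0.485, d' = 1.198
Session 2: z(0.950) = 1.645, z(0.492) = -0.020, d' = 1.665
Δd' = d'_Session 1 − d'_Session 2 = 1.198 − 1.665 = -0.467
Session 2 has the higher sensitivity.

Δd′ = -0.47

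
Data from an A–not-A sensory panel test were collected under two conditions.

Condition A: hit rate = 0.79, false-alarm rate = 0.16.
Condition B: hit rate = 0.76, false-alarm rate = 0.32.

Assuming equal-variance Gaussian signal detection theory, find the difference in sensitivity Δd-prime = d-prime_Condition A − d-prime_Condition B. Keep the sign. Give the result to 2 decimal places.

Δd-prime = 0.63

Condition A: z(0.79) = 0.806, z(0.16) = -0.994, d' = 1.800
Condition B: z(0.76) = 0.706, z(0.32) = -0.468, d' = 1.174
Δd' = d'_Condition A − d'_Condition B = 1.800 − 1.174 = 0.626
Condition A has the higher sensitivity.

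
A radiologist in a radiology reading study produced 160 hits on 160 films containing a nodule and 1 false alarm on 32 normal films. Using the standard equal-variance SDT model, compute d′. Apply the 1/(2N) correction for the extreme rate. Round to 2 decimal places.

The hit rate is 160/160 = 1, so apply the 1/(2N) correction: H → 1 − 1/(2·160) = 0.99687.
z(H) = z(0.99687) = 2.734
z(FA) = z(0.03125) = -1.863
d' = 2.734 − (-1.863) = 4.597

d′ = 4.60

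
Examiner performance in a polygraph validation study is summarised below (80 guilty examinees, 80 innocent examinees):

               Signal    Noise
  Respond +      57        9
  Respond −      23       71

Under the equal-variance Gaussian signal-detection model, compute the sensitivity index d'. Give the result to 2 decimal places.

H = 57/80 = 0.7125
FA = 9/80 = 0.1125
Φ⁻¹(H) = Φ⁻¹(0.7125) = 0.5607
Φ⁻¹(FA) = Φ⁻¹(0.1125) = -1.2133
d' = z(H) − z(FA) = 0.5607 − (-1.2133) = 1.7740

d' = 1.77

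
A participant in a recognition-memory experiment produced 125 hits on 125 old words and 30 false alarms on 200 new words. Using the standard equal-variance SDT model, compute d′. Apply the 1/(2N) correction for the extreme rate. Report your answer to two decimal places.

The hit rate is 125/125 = 1, so apply the 1/(2N) correction: H → 1 − 1/(2·125) = 0.99600.
z(H) = z(0.99600) = 2.652
z(FA) = z(0.15000) = -1.036
d' = 2.652 − (-1.036) = 3.688

d′ = 3.69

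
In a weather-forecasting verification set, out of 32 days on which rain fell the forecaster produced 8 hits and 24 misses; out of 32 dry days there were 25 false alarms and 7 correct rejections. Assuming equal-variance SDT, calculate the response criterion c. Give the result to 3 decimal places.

H = 8/32 = 0.2500
FA = 25/32 = 0.7812
z(H) = -0.6745
z(FA) = 0.7763
c = −½·[z(H) + z(FA)] = −0.5 × (-0.6745 + 0.7763) = -0.0509

c = -0.051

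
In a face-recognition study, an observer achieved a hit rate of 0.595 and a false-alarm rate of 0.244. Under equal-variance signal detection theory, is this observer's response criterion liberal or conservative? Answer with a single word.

z(H) = 0.240, z(FA) = -0.693
c = −½·(z(H) + z(FA)) = 0.2265
c > 0 → conservative criterion (biased toward responding “no”).

conservative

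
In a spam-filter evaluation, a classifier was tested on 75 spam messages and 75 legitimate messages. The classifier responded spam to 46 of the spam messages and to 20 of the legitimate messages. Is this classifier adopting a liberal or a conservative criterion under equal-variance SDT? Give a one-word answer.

z(H) = 0.288, z(FA) = -0.623
c = −½·(z(H) + z(FA)) = 0.1675
c > 0 → conservative criterion (biased toward responding “no”).

conservative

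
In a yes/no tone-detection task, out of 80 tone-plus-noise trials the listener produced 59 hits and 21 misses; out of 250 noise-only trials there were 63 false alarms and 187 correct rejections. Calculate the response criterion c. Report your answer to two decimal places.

c = 0.02

H = 59/80 = 0.7375
FA = 63/250 = 0.2520
z(H) = z(0.7375) = 0.636
z(FA) = z(0.2520) = -0.668
c = −½·[z(H) + z(FA)] = −0.5 × (0.636 + (-0.668)) = 0.016
c > 0: the listener has a conservative response bias.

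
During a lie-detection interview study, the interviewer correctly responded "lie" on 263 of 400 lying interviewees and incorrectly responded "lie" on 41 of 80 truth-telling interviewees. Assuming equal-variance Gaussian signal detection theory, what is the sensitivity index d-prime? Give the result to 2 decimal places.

d-prime = 0.37

H = 263/400 = 0.6575
FA = 41/80 = 0.5125
Φ⁻¹(H) = 0.4056
Φ⁻¹(FA) = 0.0313
d' = z(H) − z(FA) = 0.4056 − 0.0313 = 0.3743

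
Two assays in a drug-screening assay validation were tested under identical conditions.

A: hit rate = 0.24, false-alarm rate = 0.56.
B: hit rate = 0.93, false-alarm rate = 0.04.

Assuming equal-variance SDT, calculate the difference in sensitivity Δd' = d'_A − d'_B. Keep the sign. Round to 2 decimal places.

Δd' = -4.08

A: z(0.24) = -0.706, z(0.56) = 0.151, d' = -0.857
B: z(0.93) = 1.476, z(0.04) = -1.751, d' = 3.227
Δd' = d'_A − d'_B = -0.857 − 3.227 = -4.084
B has the higher sensitivity.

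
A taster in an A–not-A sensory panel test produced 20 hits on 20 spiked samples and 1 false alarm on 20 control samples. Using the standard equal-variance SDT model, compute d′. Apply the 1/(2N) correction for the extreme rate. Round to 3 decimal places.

d′ = 3.605

The hit rate is 20/20 = 1, so apply the 1/(2N) correction: H → 1 − 1/(2·20) = 0.97500.
z(H) = z(0.97500) = 1.9600
z(FA) = z(0.05000) = -1.6449
d' = 1.9600 − (-1.6449) = 3.6049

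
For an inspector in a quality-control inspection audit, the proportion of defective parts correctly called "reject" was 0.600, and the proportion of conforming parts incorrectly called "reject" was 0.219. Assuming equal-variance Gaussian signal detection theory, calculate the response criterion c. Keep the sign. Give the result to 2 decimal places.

z(H) = 0.2533
z(FA) = -0.7756
c = −½·[z(H) + z(FA)] = −0.5 × (0.2533 + (-0.7756)) = 0.26115
c > 0: the inspector has a conservative response bias.

c = 0.26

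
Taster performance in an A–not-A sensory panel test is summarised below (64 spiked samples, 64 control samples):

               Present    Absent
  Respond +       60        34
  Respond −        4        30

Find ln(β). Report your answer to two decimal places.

ln β = -1.17

H = 60/64 = 0.9375
FA = 34/64 = 0.5312
z(0.9375) = 1.534, z(0.5312) = 0.078
ln β = −½·[z(H)² − z(FA)²] = −0.5 × (2.353 − 0.006) = -1.1735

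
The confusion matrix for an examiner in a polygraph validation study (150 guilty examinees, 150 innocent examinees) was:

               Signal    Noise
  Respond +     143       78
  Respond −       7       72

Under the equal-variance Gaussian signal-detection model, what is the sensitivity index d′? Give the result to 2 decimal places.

d′ = 1.63

H = 143/150 = 0.9533
FA = 78/150 = 0.5200
Φ⁻¹(H) = Φ⁻¹(0.9533) = 1.6777
Φ⁻¹(FA) = Φ⁻¹(0.5200) = 0.0502
d' = z(H) − z(FA) = 1.6777 − 0.0502 = 1.6275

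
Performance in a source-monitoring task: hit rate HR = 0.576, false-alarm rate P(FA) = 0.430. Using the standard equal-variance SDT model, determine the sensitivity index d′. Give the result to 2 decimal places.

Φ⁻¹(H) = Φ⁻¹(0.576) = 0.192
Φ⁻¹(FA) = Φ⁻¹(0.430) = -0.176
d' = z(H) − z(FA) = 0.192 − (-0.176) = 0.368

d′ = 0.37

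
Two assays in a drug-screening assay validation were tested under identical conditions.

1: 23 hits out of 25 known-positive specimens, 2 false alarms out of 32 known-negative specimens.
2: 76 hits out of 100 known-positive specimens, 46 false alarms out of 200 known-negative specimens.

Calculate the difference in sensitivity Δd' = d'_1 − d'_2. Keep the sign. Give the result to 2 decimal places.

Δd' = 1.49

1: z(0.9200) = 1.405, z(0.0625) = -1.534, d' = 2.939
2: z(0.7600) = 0.706, z(0.2300) = -0.739, d' = 1.445
Δd' = d'_1 − d'_2 = 2.939 − 1.445 = 1.494
1 has the higher sensitivity.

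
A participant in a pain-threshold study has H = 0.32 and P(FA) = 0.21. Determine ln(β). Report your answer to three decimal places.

ln β = 0.216

z(H) = z(0.32) = -0.4677
z(FA) = z(0.21) = -0.8064
ln β = −½·[z(H)² − z(FA)²] = −0.5 × (0.2187 − 0.6503) = 0.2158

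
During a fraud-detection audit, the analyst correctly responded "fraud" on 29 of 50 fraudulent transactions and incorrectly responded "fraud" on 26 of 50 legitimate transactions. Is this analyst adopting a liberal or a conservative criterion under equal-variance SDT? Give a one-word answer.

z(H) = 0.202, z(FA) = 0.050
c = −½·(z(H) + z(FA)) = -0.126
c < 0 → liberal criterion (biased toward responding “yes”).

liberal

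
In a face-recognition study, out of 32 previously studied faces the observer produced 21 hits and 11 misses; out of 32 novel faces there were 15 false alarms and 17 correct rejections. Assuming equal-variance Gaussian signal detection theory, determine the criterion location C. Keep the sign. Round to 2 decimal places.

H = 21/32 = 0.6562
FA = 15/32 = 0.4688
Φ⁻¹(H) = Φ⁻¹(0.6562) = 0.4021
Φ⁻¹(FA) = Φ⁻¹(0.4688) = -0.0783
c = −½·[z(H) + z(FA)] = −0.5 × (0.4021 + (-0.0783)) = -0.1619
c < 0: the observer has a liberal response bias.

C = -0.16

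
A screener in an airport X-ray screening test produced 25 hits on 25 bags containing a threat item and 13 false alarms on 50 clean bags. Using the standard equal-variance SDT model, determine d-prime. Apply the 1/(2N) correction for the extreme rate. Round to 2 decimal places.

The hit rate is 25/25 = 1, so apply the 1/(2N) correction: H → 1 − 1/(2·25) = 0.98000.
z(H) = z(0.98000) = 2.054
z(FA) = z(0.26000) = -0.643
d' = 2.054 − (-0.643) = 2.697

d-prime = 2.70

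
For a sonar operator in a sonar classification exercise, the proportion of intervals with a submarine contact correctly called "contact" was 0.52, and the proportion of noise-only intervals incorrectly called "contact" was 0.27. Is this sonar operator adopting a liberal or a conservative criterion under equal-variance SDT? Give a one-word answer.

conservative

z(H) = 0.050, z(FA) = -0.613
c = −½·(z(H) + z(FA)) = 0.2815
c > 0 → conservative criterion (biased toward responding “no”).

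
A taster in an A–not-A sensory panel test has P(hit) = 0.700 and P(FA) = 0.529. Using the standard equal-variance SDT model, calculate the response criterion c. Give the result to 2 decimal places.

z(H) = 0.5244
z(FA) = 0.0728
c = −½·[z(H) + z(FA)] = −0.5 × (0.5244 + 0.0728) = -0.2986
c < 0: the taster has a liberal response bias.

c = -0.30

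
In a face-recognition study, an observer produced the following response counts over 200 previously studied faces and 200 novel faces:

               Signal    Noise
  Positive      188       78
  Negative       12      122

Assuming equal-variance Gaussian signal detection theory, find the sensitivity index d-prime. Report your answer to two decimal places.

d-prime = 1.83

H = 188/200 = 0.9400
FA = 78/200 = 0.3900
Φ⁻¹(H) = 1.5548
Φ⁻¹(FA) = -0.2793
d' = z(H) − z(FA) = 1.5548 − (-0.2793) = 1.8341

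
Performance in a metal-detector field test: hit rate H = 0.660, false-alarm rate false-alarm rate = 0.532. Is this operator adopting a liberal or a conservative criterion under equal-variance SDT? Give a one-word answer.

liberal

z(H) = 0.412, z(FA) = 0.080
c = −½·(z(H) + z(FA)) = -0.246
c < 0 → liberal criterion (biased toward responding “yes”).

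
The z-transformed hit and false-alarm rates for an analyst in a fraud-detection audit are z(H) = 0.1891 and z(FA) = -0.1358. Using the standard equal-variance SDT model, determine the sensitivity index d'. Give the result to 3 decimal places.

d' = z(H) − z(FA) = 0.1891 − (-0.1358) = 0.3249

d' = 0.325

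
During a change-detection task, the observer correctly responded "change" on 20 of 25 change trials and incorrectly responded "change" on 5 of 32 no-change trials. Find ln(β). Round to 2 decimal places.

ln β = 0.16

H = 20/25 = 0.8000
FA = 5/32 = 0.1562
Φ⁻¹(H) = 0.842
Φ⁻¹(FA) = -1.010
ln β = −½·[z(H)² − z(FA)²] = −0.5 × (0.709 − 1.020) = 0.1555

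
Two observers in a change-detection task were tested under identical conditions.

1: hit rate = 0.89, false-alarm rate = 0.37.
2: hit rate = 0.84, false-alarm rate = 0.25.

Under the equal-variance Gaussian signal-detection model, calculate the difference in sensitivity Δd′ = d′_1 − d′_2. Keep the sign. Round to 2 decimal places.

1: z(0.89) = 1.227, z(0.37) = -0.332, d' = 1.559
2: z(0.84) = 0.994, z(0.25) = -0.674, d' = 1.668
Δd' = d'_1 − d'_2 = 1.559 − 1.668 = -0.109
2 has the higher sensitivity.

Δd′ = -0.11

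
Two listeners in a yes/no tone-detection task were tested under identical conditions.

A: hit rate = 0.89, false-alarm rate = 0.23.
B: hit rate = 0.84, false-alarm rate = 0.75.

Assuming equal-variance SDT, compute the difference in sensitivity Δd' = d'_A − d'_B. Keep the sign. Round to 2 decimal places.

A: z(0.89) = 1.227, z(0.23) = -0.739, d' = 1.966
B: z(0.84) = 0.994, z(0.75) = 0.674, d' = 0.320
Δd' = d'_A − d'_B = 1.966 − 0.320 = 1.646
A has the higher sensitivity.

Δd' = 1.65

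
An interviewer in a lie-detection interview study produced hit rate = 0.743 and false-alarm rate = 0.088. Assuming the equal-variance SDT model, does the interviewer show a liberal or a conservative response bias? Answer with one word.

conservative

z(H) = 0.653, z(FA) = -1.353
c = −½·(z(H) + z(FA)) = 0.350
c > 0 → conservative criterion (biased toward responding “no”).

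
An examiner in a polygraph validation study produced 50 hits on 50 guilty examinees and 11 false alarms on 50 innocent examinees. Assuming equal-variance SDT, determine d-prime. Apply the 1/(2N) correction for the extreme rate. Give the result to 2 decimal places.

d-prime = 3.10

The hit rate is 50/50 = 1, so apply the 1/(2N) correction: H → 1 − 1/(2·50) = 0.99000.
z(H) = z(0.99000) = 2.326
z(FA) = z(0.22000) = -0.772
d' = 2.326 − (-0.772) = 3.098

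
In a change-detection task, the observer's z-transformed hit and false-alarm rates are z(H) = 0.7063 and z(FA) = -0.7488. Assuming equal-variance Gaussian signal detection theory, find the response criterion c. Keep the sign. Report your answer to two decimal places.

c = 0.02

c = −½·[z(H) + z(FA)] = −½·(0.7063 + (-0.7488)) = 0.02125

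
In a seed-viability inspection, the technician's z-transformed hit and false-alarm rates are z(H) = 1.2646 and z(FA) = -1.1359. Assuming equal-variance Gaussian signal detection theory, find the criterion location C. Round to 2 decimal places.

c = −½·[z(H) + z(FA)] = −½·(1.2646 + (-1.1359)) = -0.06435

C = -0.06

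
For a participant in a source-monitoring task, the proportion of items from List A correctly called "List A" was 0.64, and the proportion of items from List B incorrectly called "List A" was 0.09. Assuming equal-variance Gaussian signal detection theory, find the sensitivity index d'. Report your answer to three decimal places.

Φ⁻¹(H) = Φ⁻¹(0.64) = 0.3585
Φ⁻¹(FA) = Φ⁻¹(0.09) = -1.3408
d' = z(H) − z(FA) = 0.3585 − (-1.3408) = 1.6993

d' = 1.699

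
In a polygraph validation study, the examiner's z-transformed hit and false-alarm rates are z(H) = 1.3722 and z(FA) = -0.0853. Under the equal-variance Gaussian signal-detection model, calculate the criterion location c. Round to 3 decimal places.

c = −½·[z(H) + z(FA)] = −½·(1.3722 + (-0.0853)) = -0.64345

c = -0.643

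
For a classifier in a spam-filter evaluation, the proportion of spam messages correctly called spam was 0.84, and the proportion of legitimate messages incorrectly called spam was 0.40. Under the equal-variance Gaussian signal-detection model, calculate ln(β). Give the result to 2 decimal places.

z(0.84) = 0.994, z(0.40) = -0.253
ln β = −½·[z(H)² − z(FA)²] = −0.5 × (0.988 − 0.064) = -0.462

ln β = -0.46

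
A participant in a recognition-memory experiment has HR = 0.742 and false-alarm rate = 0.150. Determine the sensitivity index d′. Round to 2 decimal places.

Φ⁻¹(H) = 0.650
Φ⁻¹(FA) = -1.036
d' = z(H) − z(FA) = 0.650 − (-1.036) = 1.686

d′ = 1.69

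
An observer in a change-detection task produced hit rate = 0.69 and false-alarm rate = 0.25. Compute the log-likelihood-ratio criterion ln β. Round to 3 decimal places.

ln β = 0.105

z(H) = z(0.69) = 0.4959
z(FA) = z(0.25) = -0.6745
ln β = −½·[z(H)² − z(FA)²] = −0.5 × (0.2459 − 0.4550) = 0.10455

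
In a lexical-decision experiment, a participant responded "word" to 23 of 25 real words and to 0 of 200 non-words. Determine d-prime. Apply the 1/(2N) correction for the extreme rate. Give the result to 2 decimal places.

The false-alarm rate is 0/200 = 0, so apply the 1/(2N) correction: FA → 1/(2·200) = 0.00250.
z(H) = z(0.92000) = 1.405
z(FA) = z(0.00250) = -2.807
d' = 1.405 − (-2.807) = 4.212

d-prime = 4.21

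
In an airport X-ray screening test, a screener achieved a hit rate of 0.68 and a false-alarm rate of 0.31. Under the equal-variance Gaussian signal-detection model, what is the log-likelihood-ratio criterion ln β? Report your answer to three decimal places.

z(0.68) = 0.4677, z(0.31) = -0.4959
ln β = −½·[z(H)² − z(FA)²] = −0.5 × (0.2187 − 0.2459) = 0.0136

ln β = 0.014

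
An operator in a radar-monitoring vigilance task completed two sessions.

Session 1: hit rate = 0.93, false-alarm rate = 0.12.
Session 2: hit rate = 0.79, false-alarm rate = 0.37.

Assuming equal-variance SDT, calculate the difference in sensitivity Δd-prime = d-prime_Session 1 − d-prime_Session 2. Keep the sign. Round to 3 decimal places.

Session 1: z(0.93) = 1.4758, z(0.12) = -1.1750, d' = 2.6508
Session 2: z(0.79) = 0.8064, z(0.37) = -0.3319, d' = 1.1383
Δd' = d'_Session 1 − d'_Session 2 = 2.6508 − 1.1383 = 1.5125
Session 1 has the higher sensitivity.

Δd-prime = 1.513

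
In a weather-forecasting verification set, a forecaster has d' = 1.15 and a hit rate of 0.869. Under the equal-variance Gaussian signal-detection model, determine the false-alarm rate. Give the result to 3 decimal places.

false-alarm rate = 0.489

z(hit rate) = z(0.869) = 1.1217
z(FA) = z(H) − d' = 1.1217 − 1.15 = -0.0283
false-alarm rate = Φ(-0.0283) = 0.4887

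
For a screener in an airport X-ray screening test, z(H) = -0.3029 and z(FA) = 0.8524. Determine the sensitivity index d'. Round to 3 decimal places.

d' = -1.155

d' = z(H) − z(FA) = -0.3029 − 0.8524 = -1.1553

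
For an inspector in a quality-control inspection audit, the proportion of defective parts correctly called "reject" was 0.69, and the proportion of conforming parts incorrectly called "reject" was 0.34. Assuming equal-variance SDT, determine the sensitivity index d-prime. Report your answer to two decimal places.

z(H) = z(0.69) = 0.496
z(FA) = z(0.34) = -0.412
d' = z(H) − z(FA) = 0.496 − (-0.412) = 0.908

d-prime = 0.91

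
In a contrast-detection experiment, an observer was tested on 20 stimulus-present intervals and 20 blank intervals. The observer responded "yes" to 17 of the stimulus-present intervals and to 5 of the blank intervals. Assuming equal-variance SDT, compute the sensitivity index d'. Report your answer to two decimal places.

d' = 1.71

H = 17/20 = 0.8500
FA = 5/20 = 0.2500
z(H) = z(0.8500) = 1.0364
z(FA) = z(0.2500) = -0.6745
d' = z(H) − z(FA) = 1.0364 − (-0.6745) = 1.7109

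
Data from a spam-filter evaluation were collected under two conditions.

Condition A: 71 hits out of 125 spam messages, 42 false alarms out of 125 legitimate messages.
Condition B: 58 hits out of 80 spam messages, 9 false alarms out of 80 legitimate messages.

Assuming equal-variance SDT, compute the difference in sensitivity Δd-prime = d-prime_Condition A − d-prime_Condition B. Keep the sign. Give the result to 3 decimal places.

Condition A: z(0.5680) = 0.1713, z(0.3360) = -0.4234, d' = 0.5947
Condition B: z(0.7250) = 0.5978, z(0.1125) = -1.2133, d' = 1.8111
Δd' = d'_Condition A − d'_Condition B = 0.5947 − 1.8111 = -1.2164
Condition B has the higher sensitivity.

Δd-prime = -1.216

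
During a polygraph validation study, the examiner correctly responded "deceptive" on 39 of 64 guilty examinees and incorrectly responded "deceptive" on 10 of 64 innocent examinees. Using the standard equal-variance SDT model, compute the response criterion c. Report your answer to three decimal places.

c = 0.366

H = 39/64 = 0.6094
FA = 10/64 = 0.1562
Φ⁻¹(H) = 0.2778
Φ⁻¹(FA) = -1.0102
c = −½·[z(H) + z(FA)] = −0.5 × (0.2778 + (-1.0102)) = 0.3662
c > 0: the examiner has a conservative response bias.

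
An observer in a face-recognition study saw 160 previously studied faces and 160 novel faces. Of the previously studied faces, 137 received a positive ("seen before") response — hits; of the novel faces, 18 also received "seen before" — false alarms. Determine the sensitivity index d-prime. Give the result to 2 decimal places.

H = 137/160 = 0.8562
FA = 18/160 = 0.1125
z(0.8562) = 1.063, z(0.1125) = -1.213
d' = z(H) − z(FA) = 1.063 − (-1.213) = 2.276

d-prime = 2.28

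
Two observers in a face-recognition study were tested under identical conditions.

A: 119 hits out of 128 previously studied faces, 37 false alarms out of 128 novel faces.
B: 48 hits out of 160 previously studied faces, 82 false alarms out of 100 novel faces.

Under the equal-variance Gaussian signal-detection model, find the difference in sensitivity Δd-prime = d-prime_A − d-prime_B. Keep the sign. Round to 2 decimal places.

A: z(0.9297) = 1.474, z(0.2891) = -0.556, d' = 2.030
B: z(0.3000) = -0.524, z(0.8200) = 0.915, d' = -1.439
Δd' = d'_A − d'_B = 2.030 − (-1.439) = 3.469
A has the higher sensitivity.

Δd-prime = 3.47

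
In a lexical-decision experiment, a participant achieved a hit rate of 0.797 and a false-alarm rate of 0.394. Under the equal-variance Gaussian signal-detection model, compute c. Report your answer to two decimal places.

z(H) = 0.8310
z(FA) = -0.2689
c = −½·[z(H) + z(FA)] = −0.5 × (0.8310 + (-0.2689)) = -0.28105

c = -0.28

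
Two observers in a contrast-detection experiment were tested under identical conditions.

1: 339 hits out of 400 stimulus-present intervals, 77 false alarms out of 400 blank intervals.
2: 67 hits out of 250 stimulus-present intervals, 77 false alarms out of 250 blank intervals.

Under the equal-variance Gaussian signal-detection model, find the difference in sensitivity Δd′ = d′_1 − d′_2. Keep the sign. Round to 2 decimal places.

Δd′ = 2.01

1: z(0.8475) = 1.026, z(0.1925) = -0.869, d' = 1.895
2: z(0.2680) = -0.619, z(0.3080) = -0.502, d' = -0.117
Δd' = d'_1 − d'_2 = 1.895 − (-0.117) = 2.012
1 has the higher sensitivity.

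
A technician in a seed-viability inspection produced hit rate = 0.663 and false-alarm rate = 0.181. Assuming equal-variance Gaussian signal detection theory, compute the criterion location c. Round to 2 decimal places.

c = 0.25

z(0.663) = 0.421, z(0.181) = -0.912
c = −½·[z(H) + z(FA)] = −0.5 × (0.421 + (-0.912)) = 0.2455
c > 0: the technician has a conservative response bias.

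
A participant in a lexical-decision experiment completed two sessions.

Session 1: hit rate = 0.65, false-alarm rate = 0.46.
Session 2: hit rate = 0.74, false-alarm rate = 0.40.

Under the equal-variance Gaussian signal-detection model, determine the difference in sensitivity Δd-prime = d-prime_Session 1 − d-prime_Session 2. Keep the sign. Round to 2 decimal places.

Δd-prime = -0.41

Session 1: z(0.65) = 0.385, z(0.46) = -0.100, d' = 0.485
Session 2: z(0.74) = 0.643, z(0.40) = -0.253, d' = 0.896
Δd' = d'_Session 1 − d'_Session 2 = 0.485 − 0.896 = -0.411
Session 2 has the higher sensitivity.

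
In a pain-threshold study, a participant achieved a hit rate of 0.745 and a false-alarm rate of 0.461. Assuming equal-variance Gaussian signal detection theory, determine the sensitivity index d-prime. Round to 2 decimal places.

z(H) = z(0.745) = 0.6588
z(FA) = z(0.461) = -0.0979
d' = z(H) − z(FA) = 0.6588 − (-0.0979) = 0.7567

d-prime = 0.76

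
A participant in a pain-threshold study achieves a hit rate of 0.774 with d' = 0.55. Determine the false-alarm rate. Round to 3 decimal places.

false-alarm rate = 0.580

z(hit rate) = z(0.774) = 0.7521
z(FA) = z(H) − d' = 0.7521 − 0.55 = 0.2021
false-alarm rate = Φ(0.2021) = 0.5801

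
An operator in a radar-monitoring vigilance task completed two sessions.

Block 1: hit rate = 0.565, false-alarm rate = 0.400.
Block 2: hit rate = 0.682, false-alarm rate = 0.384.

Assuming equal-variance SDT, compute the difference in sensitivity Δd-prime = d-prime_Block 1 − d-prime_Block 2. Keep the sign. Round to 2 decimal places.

Block 1: z(0.565) = 0.164, z(0.400) = -0.253, d' = 0.417
Block 2: z(0.682) = 0.473, z(0.384) = -0.295, d' = 0.768
Δd' = d'_Block 1 − d'_Block 2 = 0.417 − 0.768 = -0.351
Block 2 has the higher sensitivity.

Δd-prime = -0.35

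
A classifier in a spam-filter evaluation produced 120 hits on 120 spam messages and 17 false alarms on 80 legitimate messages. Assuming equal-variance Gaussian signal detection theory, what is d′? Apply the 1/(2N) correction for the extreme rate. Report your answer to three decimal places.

d′ = 3.436

The hit rate is 120/120 = 1, so apply the 1/(2N) correction: H → 1 − 1/(2·120) = 0.99583.
z(H) = z(0.99583) = 2.6380
z(FA) = z(0.21250) = -0.7978
d' = 2.6380 − (-0.7978) = 3.4358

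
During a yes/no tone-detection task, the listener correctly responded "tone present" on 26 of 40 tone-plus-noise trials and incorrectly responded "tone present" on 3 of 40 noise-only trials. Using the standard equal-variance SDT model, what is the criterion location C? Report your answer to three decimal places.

H = 26/40 = 0.6500
FA = 3/40 = 0.0750
Φ⁻¹(0.6500) = 0.3853, Φ⁻¹(0.0750) = -1.4395
c = −½·[z(H) + z(FA)] = −0.5 × (0.3853 + (-1.4395)) = 0.5271

C = 0.527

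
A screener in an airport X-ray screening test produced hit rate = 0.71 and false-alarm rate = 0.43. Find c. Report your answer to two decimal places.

z(0.71) = 0.553, z(0.43) = -0.176
c = −½·[z(H) + z(FA)] = −0.5 × (0.553 + (-0.176)) = -0.1885
c < 0: the screener has a liberal response bias.

c = -0.19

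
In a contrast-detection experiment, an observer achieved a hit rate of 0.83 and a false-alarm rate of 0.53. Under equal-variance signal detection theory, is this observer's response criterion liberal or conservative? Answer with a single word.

z(H) = 0.954, z(FA) = 0.075
c = −½·(z(H) + z(FA)) = -0.5145
c < 0 → liberal criterion (biased toward responding “yes”).

liberal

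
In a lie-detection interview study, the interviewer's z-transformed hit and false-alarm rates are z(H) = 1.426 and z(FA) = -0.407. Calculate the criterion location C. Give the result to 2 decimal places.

C = -0.51

c = −½·[z(H) + z(FA)] = −½·(1.426 + (-0.407)) = -0.5095
c < 0: the interviewer has a liberal response bias.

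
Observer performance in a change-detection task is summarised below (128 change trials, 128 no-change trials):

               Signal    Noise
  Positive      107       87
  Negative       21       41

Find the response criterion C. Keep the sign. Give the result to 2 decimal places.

C = -0.72

H = 107/128 = 0.8359
FA = 87/128 = 0.6797
z(H) = 0.978
z(FA) = 0.467
c = −½·[z(H) + z(FA)] = −0.5 × (0.978 + 0.467) = -0.7225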